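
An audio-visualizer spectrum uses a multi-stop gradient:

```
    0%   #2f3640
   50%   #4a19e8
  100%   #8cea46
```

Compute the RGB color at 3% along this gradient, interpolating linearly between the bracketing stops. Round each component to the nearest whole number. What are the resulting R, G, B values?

(49, 52, 74)

3% lies between the 0% and 50% stops, so the local fraction is t = (3 − 0)/(50 − 0) = 3/50 ≈ 0.06.
#2f3640 → (47, 54, 64); #4a19e8 → (74, 25, 232).
R = 47 + 0.06 × (74 − 47) = 48.62 → 49
G = 54 + 0.06 × (25 − 54) = 52.26 → 52
B = 64 + 0.06 × (232 − 64) = 74.08 → 74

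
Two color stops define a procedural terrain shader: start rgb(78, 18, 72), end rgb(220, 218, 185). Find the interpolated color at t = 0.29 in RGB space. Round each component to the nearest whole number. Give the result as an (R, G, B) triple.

(119, 76, 105)

R = 78 + 0.29 × (220 − 78) = 78 + 0.29 × 142 = 119.18 → 119
G = 18 + 0.29 × (218 − 18) = 18 + 0.29 × 200 = 76 → 76
B = 72 + 0.29 × (185 − 72) = 72 + 0.29 × 113 = 104.77 → 105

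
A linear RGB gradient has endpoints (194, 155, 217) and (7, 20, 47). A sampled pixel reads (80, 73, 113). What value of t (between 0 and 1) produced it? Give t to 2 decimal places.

Invert the lerp on the R channel (largest span, 187): t = (80 − 194) / (7 − 194) = -114/-187 = 0.60963.
Check on G: (73 − 155)/(20 − 155) = 0.6074 ✓

0.61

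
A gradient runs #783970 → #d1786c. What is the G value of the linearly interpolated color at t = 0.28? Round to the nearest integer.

75

G₁ = 57 (from #783970), G₂ = 120 (from #d1786c).
G = 57 + 0.28 × (120 − 57) = 74.64 → 75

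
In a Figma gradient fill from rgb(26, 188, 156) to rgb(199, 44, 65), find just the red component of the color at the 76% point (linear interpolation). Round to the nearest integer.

R = 26 + 0.76 × (199 − 26) = 157.48 → 157

157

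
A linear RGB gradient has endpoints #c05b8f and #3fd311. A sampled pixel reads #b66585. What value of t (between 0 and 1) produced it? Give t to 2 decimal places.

0.08

Invert the lerp on the R channel (largest span, 129): t = (182 − 192) / (63 − 192) = -10/-129 = 0.077519.
Check on G: (101 − 91)/(211 − 91) = 0.08333 ✓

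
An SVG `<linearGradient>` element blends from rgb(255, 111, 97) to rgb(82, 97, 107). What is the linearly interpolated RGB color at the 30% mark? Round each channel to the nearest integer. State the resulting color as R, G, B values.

30% corresponds to t = 0.3.
R = 255 + 0.3 × (82 − 255) = 255 + 0.3 × -173 = 203.1 → 203
G = 111 + 0.3 × (97 − 111) = 111 + 0.3 × -14 = 106.8 → 107
B = 97 + 0.3 × (107 − 97) = 97 + 0.3 × 10 = 100 → 100
So the blended color is (203, 107, 100), about #cb6b64.

(203, 107, 100)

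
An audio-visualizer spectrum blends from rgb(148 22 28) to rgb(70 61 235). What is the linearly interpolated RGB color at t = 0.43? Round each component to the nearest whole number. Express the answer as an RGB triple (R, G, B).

R = 148 + 0.43 × (70 − 148) = 148 + 0.43 × -78 = 114.46 → 114
G = 22 + 0.43 × (61 − 22) = 22 + 0.43 × 39 = 38.77 → 39
B = 28 + 0.43 × (235 − 28) = 28 + 0.43 × 207 = 117.01 → 117
So the blended color is (114, 39, 117), about #722775.

(114, 39, 117)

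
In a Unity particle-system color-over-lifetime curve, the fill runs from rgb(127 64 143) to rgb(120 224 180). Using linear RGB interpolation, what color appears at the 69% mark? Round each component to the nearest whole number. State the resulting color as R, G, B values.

69% corresponds to t = 0.69.
R = 127 + 0.69 × (120 − 127) = 127 + 0.69 × -7 = 122.17 → 122
G = 64 + 0.69 × (224 − 64) = 64 + 0.69 × 160 = 174.4 → 174
B = 143 + 0.69 × (180 − 143) = 143 + 0.69 × 37 = 168.53 → 169
So the blended color is (122, 174, 169), about #7aaea9.

(122, 174, 169)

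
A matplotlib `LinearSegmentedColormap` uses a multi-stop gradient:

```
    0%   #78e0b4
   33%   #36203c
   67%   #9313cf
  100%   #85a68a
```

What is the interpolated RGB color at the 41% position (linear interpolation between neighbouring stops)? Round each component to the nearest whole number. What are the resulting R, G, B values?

41% lies between the 33% and 67% stops, so the local fraction is t = (41 − 33)/(67 − 33) = 8/34 ≈ 0.2353.
#36203c → (54, 32, 60); #9313cf → (147, 19, 207).
R = 54 + 0.2353 × (147 − 54) = 75.883 → 76
G = 32 + 0.2353 × (19 − 32) = 28.941 → 29
B = 60 + 0.2353 × (207 − 60) = 94.589 → 95

(76, 29, 95)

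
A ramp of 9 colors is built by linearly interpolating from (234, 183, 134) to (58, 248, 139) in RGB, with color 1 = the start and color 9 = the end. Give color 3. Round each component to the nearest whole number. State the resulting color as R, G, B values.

(190, 199, 135)

With 9 swatches and endpoints inclusive, swatch 3 sits at t = (3 − 1)/(9 − 1) = 2/8 ≈ 0.25.
R = 234 + 0.25 × (58 − 234) = 190 → 190
G = 183 + 0.25 × (248 − 183) = 199.25 → 199
B = 134 + 0.25 × (139 − 134) = 135.25 → 135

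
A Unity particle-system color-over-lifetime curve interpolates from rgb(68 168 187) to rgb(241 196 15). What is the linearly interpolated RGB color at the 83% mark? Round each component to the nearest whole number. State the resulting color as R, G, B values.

83% corresponds to t = 0.83.
R = 68 + 0.83 × (241 − 68) = 68 + 0.83 × 173 = 211.59 → 212
G = 168 + 0.83 × (196 − 168) = 168 + 0.83 × 28 = 191.24 → 191
B = 187 + 0.83 × (15 − 187) = 187 + 0.83 × -172 = 44.24 → 44

(212, 191, 44)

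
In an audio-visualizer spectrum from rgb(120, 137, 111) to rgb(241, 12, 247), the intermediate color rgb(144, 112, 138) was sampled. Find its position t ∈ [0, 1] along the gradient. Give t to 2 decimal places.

0.20

Invert the lerp on the B channel (largest span, 136): t = (138 − 111) / (247 − 111) = 27/136 = 0.19853.
Check on R: (144 − 120)/(241 − 120) = 0.1983 ✓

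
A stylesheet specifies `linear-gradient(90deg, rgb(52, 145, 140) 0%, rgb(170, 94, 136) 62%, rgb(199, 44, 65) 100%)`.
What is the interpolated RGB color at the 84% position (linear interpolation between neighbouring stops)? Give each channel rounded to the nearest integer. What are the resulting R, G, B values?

(187, 65, 95)

84% lies between the 62% and 100% stops, so the local fraction is t = (84 − 62)/(100 − 62) = 22/38 ≈ 0.5789.
R = 170 + 0.5789 × (199 − 170) = 186.788 → 187
G = 94 + 0.5789 × (44 − 94) = 65.055 → 65
B = 136 + 0.5789 × (65 − 136) = 94.898 → 95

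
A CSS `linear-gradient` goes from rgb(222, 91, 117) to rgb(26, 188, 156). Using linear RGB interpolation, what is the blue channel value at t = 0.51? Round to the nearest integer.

B = 117 + 0.51 × (156 − 117) = 136.89 → 137

137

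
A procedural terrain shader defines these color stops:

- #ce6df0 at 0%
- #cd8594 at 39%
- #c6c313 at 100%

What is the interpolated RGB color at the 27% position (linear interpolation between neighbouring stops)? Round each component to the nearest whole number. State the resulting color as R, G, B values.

(205, 126, 176)

27% lies between the 0% and 39% stops, so the local fraction is t = (27 − 0)/(39 − 0) = 27/39 ≈ 0.6923.
#ce6df0 → (206, 109, 240); #cd8594 → (205, 133, 148).
R = 206 + 0.6923 × (205 − 206) = 205.308 → 205
G = 109 + 0.6923 × (133 − 109) = 125.615 → 126
B = 240 + 0.6923 × (148 − 240) = 176.308 → 176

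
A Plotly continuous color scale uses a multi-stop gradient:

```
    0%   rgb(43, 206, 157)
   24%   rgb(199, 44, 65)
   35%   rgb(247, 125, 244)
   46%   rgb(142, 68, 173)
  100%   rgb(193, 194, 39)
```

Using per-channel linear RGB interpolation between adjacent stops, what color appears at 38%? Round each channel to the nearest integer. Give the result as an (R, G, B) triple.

(218, 109, 225)

38% lies between the 35% and 46% stops, so the local fraction is t = (38 − 35)/(46 − 35) = 3/11 ≈ 0.2727.
R = 247 + 0.2727 × (142 − 247) = 218.367 → 218
G = 125 + 0.2727 × (68 − 125) = 109.456 → 109
B = 244 + 0.2727 × (173 − 244) = 224.638 → 225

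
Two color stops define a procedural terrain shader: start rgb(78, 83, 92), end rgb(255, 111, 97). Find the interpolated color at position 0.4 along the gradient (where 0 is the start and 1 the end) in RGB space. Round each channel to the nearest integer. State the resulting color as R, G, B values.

(149, 94, 94)

R = 78 + 0.4 × (255 − 78) = 78 + 0.4 × 177 = 148.8 → 149
G = 83 + 0.4 × (111 − 83) = 83 + 0.4 × 28 = 94.2 → 94
B = 92 + 0.4 × (97 − 92) = 92 + 0.4 × 5 = 94 → 94
So the blended color is (149, 94, 94), about #955e5e.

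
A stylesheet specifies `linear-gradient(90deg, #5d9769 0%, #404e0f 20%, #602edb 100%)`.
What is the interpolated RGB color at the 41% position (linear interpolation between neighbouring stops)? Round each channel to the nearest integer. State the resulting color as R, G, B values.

(72, 70, 69)

41% lies between the 20% and 100% stops, so the local fraction is t = (41 − 20)/(100 − 20) = 21/80 ≈ 0.2625.
#404e0f → (64, 78, 15); #602edb → (96, 46, 219).
R = 64 + 0.2625 × (96 − 64) = 72.4 → 72
G = 78 + 0.2625 × (46 − 78) = 69.6 → 70
B = 15 + 0.2625 × (219 − 15) = 68.55 → 69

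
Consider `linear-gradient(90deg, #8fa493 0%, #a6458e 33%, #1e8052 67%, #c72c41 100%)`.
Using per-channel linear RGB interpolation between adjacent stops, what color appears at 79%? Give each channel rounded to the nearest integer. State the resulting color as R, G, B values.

79% lies between the 67% and 100% stops, so the local fraction is t = (79 − 67)/(100 − 67) = 12/33 ≈ 0.3636.
#1e8052 → (30, 128, 82); #c72c41 → (199, 44, 65).
R = 30 + 0.3636 × (199 − 30) = 91.448 → 91
G = 128 + 0.3636 × (44 − 128) = 97.458 → 97
B = 82 + 0.3636 × (65 − 82) = 75.819 → 76

(91, 97, 76)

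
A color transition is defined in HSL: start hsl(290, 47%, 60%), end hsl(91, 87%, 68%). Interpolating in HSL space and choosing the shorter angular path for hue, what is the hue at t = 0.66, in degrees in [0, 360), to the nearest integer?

Hue: 91 − 290 = -199°, but |-199| > 180 so the shorter arc goes the other way: Δh = -199 + 360 = 161°.
H = 290 + 0.66 × (161) = 396.26 → 396 → 396 mod 360 = 36°

36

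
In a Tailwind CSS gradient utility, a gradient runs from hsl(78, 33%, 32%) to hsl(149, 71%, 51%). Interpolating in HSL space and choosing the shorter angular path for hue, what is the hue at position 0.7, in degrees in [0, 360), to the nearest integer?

128

Hue arc: Δh = 149 − 78 = 71° (|Δh| ≤ 180, already the shorter path).
H = 78 + 0.7 × (71) = 127.7 → 128°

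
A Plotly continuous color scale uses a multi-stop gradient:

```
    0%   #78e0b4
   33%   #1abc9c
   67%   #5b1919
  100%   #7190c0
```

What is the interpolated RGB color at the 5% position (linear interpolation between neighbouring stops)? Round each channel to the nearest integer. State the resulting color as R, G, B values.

(106, 219, 176)

5% lies between the 0% and 33% stops, so the local fraction is t = (5 − 0)/(33 − 0) = 5/33 ≈ 0.1515.
#78e0b4 → (120, 224, 180); #1abc9c → (26, 188, 156).
R = 120 + 0.1515 × (26 − 120) = 105.759 → 106
G = 224 + 0.1515 × (188 − 224) = 218.546 → 219
B = 180 + 0.1515 × (156 − 180) = 176.364 → 176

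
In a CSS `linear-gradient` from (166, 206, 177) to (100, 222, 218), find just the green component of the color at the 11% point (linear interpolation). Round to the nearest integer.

G = 206 + 0.11 × (222 − 206) = 207.76 → 208

208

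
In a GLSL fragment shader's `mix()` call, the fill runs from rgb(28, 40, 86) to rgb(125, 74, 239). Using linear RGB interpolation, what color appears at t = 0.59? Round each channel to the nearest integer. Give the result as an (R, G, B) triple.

R = 28 + 0.59 × (125 − 28) = 28 + 0.59 × 97 = 85.23 → 85
G = 40 + 0.59 × (74 − 40) = 40 + 0.59 × 34 = 60.06 → 60
B = 86 + 0.59 × (239 − 86) = 86 + 0.59 × 153 = 176.27 → 176

(85, 60, 176)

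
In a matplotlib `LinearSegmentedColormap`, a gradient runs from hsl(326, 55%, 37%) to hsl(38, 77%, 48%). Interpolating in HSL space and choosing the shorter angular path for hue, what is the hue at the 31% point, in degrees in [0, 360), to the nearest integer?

Hue: 38 − 326 = -288°, but |-288| > 180 so the shorter arc goes the other way: Δh = -288 + 360 = 72°.
H = 326 + 0.31 × (72) = 348.32 → 348°

348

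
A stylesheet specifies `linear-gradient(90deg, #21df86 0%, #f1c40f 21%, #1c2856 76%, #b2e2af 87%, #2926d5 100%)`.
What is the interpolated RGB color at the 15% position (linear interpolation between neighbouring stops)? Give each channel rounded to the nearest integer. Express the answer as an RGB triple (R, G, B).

(182, 204, 49)

15% lies between the 0% and 21% stops, so the local fraction is t = (15 − 0)/(21 − 0) = 15/21 ≈ 0.7143.
#21df86 → (33, 223, 134); #f1c40f → (241, 196, 15).
R = 33 + 0.7143 × (241 − 33) = 181.574 → 182
G = 223 + 0.7143 × (196 − 223) = 203.714 → 204
B = 134 + 0.7143 × (15 − 134) = 48.998 → 49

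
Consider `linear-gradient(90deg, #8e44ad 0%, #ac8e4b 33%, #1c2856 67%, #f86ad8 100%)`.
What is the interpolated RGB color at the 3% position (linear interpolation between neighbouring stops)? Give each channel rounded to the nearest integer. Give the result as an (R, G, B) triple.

(145, 75, 164)

3% lies between the 0% and 33% stops, so the local fraction is t = (3 − 0)/(33 − 0) = 3/33 ≈ 0.0909.
#8e44ad → (142, 68, 173); #ac8e4b → (172, 142, 75).
R = 142 + 0.0909 × (172 − 142) = 144.727 → 145
G = 68 + 0.0909 × (142 − 68) = 74.727 → 75
B = 173 + 0.0909 × (75 − 173) = 164.092 → 164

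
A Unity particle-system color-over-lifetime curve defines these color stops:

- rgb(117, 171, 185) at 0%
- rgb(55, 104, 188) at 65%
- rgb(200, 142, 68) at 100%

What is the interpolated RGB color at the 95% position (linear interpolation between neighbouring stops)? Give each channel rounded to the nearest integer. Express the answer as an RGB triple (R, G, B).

(179, 137, 85)

95% lies between the 65% and 100% stops, so the local fraction is t = (95 − 65)/(100 − 65) = 30/35 ≈ 0.8571.
R = 55 + 0.8571 × (200 − 55) = 179.279 → 179
G = 104 + 0.8571 × (142 − 104) = 136.57 → 137
B = 188 + 0.8571 × (68 − 188) = 85.148 → 85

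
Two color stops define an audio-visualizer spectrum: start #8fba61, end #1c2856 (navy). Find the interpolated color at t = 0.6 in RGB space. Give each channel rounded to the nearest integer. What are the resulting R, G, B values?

(74, 98, 90)

#8fba61 → (143, 186, 97); #1c2856 → (28, 40, 86).
R = 143 + 0.6 × (28 − 143) = 143 + 0.6 × -115 = 74 → 74
G = 186 + 0.6 × (40 − 186) = 186 + 0.6 × -146 = 98.4 → 98
B = 97 + 0.6 × (86 − 97) = 97 + 0.6 × -11 = 90.4 → 90
So the blended color is (74, 98, 90), about #4a625a.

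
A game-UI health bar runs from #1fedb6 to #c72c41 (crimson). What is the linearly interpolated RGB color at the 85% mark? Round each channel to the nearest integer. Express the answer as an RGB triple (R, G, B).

#1fedb6 → (31, 237, 182); #c72c41 → (199, 44, 65).
85% corresponds to t = 0.85.
R = 31 + 0.85 × (199 − 31) = 31 + 0.85 × 168 = 173.8 → 174
G = 237 + 0.85 × (44 − 237) = 237 + 0.85 × -193 = 72.95 → 73
B = 182 + 0.85 × (65 − 182) = 182 + 0.85 × -117 = 82.55 → 83
So the blended color is (174, 73, 83), about #ae4953.

(174, 73, 83)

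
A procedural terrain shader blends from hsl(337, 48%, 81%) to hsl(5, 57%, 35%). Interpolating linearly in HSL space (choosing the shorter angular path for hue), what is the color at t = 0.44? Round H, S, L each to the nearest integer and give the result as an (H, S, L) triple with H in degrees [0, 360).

Hue: 5 − 337 = -332°, but |-332| > 180 so the shorter arc goes the other way: Δh = -332 + 360 = 28°.
H = 337 + 0.44 × (28) = 349.32 → 349°
S = 48 + 0.44 × (57 − 48) = 51.96 → 52%
L = 81 + 0.44 × (35 − 81) = 60.76 → 61%

(349, 52, 61)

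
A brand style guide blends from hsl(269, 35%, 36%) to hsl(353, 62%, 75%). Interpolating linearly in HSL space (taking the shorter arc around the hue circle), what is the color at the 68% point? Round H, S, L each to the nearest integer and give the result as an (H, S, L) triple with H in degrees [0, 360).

Hue arc: Δh = 353 − 269 = 84° (|Δh| ≤ 180, already the shorter path).
H = 269 + 0.68 × (84) = 326.12 → 326°
S = 35 + 0.68 × (62 − 35) = 53.36 → 53%
L = 36 + 0.68 × (75 − 36) = 62.52 → 63%

(326, 53, 63)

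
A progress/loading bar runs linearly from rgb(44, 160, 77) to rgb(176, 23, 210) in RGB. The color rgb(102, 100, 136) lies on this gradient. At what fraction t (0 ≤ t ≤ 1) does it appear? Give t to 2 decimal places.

0.44

Invert the lerp on the G channel (largest span, 137): t = (100 − 160) / (23 − 160) = -60/-137 = 0.43796.
Check on R: (102 − 44)/(176 − 44) = 0.4394 ✓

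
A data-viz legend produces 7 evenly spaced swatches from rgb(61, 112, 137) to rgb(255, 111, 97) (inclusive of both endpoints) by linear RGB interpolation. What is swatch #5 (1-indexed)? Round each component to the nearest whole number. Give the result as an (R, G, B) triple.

(190, 111, 110)

With 7 swatches and endpoints inclusive, swatch 5 sits at t = (5 − 1)/(7 − 1) = 4/6 ≈ 0.6667.
R = 61 + 0.6667 × (255 − 61) = 190.34 → 190
G = 112 + 0.6667 × (111 − 112) = 111.333 → 111
B = 137 + 0.6667 × (97 − 137) = 110.332 → 110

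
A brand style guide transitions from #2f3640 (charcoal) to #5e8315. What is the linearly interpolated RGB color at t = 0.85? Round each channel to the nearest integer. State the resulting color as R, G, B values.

(87, 119, 27)

#2f3640 → (47, 54, 64); #5e8315 → (94, 131, 21).
R = 47 + 0.85 × (94 − 47) = 47 + 0.85 × 47 = 86.95 → 87
G = 54 + 0.85 × (131 − 54) = 54 + 0.85 × 77 = 119.45 → 119
B = 64 + 0.85 × (21 − 64) = 64 + 0.85 × -43 = 27.45 → 27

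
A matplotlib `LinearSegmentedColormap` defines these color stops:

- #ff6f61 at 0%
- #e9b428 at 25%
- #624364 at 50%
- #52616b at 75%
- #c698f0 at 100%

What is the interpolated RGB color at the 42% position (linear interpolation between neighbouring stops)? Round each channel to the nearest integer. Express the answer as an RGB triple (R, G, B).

42% lies between the 25% and 50% stops, so the local fraction is t = (42 − 25)/(50 − 25) = 17/25 ≈ 0.68.
#e9b428 → (233, 180, 40); #624364 → (98, 67, 100).
R = 233 + 0.68 × (98 − 233) = 141.2 → 141
G = 180 + 0.68 × (67 − 180) = 103.16 → 103
B = 40 + 0.68 × (100 − 40) = 80.8 → 81

(141, 103, 81)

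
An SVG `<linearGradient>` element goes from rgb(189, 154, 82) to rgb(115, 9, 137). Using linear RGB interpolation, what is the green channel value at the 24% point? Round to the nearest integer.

G = 154 + 0.24 × (9 − 154) = 119.2 → 119

119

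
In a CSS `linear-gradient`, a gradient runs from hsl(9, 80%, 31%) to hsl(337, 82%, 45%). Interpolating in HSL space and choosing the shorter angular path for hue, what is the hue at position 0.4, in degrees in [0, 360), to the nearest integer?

Hue: 337 − 9 = 328°, but |328| > 180 so the shorter arc goes the other way: Δh = 328 − 360 = -32°.
H = 9 + 0.4 × (-32) = -3.8 → -4 → -4 mod 360 = 356°

356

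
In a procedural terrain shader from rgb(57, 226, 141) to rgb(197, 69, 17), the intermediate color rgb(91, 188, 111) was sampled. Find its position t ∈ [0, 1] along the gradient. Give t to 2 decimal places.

Invert the lerp on the G channel (largest span, 157): t = (188 − 226) / (69 − 226) = -38/-157 = 0.24204.
Check on R: (91 − 57)/(197 − 57) = 0.2429 ✓

0.24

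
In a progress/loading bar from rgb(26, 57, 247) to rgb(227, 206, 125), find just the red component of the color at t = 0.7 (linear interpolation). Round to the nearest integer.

167

R = 26 + 0.7 × (227 − 26) = 166.7 → 167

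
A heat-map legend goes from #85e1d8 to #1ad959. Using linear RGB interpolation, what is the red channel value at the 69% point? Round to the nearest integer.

R₁ = 133 (from #85e1d8), R₂ = 26 (from #1ad959).
R = 133 + 0.69 × (26 − 133) = 59.17 → 59

59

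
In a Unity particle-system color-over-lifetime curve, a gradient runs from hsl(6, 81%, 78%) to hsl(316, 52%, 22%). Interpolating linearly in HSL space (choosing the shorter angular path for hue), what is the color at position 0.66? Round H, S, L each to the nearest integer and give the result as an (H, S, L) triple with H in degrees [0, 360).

(333, 62, 41)

Hue: 316 − 6 = 310°, but |310| > 180 so the shorter arc goes the other way: Δh = 310 − 360 = -50°.
H = 6 + 0.66 × (-50) = -27 → -27 → -27 mod 360 = 333°
S = 81 + 0.66 × (52 − 81) = 61.86 → 62%
L = 78 + 0.66 × (22 − 78) = 41.04 → 41%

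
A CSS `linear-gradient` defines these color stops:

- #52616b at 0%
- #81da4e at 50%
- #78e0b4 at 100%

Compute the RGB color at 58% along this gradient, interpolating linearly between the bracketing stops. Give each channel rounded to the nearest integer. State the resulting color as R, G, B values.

58% lies between the 50% and 100% stops, so the local fraction is t = (58 − 50)/(100 − 50) = 8/50 ≈ 0.16.
#81da4e → (129, 218, 78); #78e0b4 → (120, 224, 180).
R = 129 + 0.16 × (120 − 129) = 127.56 → 128
G = 218 + 0.16 × (224 − 218) = 218.96 → 219
B = 78 + 0.16 × (180 − 78) = 94.32 → 94

(128, 219, 94)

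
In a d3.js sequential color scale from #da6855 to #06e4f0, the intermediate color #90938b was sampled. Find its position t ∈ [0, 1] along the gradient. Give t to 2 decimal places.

0.35

Invert the lerp on the R channel (largest span, 212): t = (144 − 218) / (6 − 218) = -74/-212 = 0.34906.
Check on G: (147 − 104)/(228 − 104) = 0.3468 ✓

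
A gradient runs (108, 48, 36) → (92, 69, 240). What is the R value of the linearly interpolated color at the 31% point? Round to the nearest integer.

R = 108 + 0.31 × (92 − 108) = 103.04 → 103

103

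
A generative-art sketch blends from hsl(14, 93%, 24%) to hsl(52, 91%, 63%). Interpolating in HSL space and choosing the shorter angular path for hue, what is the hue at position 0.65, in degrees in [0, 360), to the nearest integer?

39

Hue arc: Δh = 52 − 14 = 38° (|Δh| ≤ 180, already the shorter path).
H = 14 + 0.65 × (38) = 38.7 → 39°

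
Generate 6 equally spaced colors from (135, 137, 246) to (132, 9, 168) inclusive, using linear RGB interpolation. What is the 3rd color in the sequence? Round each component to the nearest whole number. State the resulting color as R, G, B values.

With 6 swatches and endpoints inclusive, swatch 3 sits at t = (3 − 1)/(6 − 1) = 2/5 ≈ 0.4.
R = 135 + 0.4 × (132 − 135) = 133.8 → 134
G = 137 + 0.4 × (9 − 137) = 85.8 → 86
B = 246 + 0.4 × (168 − 246) = 214.8 → 215

(134, 86, 215)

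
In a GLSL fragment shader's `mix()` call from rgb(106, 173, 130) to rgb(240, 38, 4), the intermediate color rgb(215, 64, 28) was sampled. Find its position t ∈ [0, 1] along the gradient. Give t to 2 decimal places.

0.81

Invert the lerp on the G channel (largest span, 135): t = (64 − 173) / (38 − 173) = -109/-135 = 0.80741.
Check on R: (215 − 106)/(240 − 106) = 0.8134 ✓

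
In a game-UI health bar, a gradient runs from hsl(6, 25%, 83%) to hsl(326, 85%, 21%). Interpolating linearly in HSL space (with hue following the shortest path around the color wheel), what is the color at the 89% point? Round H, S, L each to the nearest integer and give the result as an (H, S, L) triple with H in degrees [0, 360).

(330, 78, 28)

Hue: 326 − 6 = 320°, but |320| > 180 so the shorter arc goes the other way: Δh = 320 − 360 = -40°.
H = 6 + 0.89 × (-40) = -29.6 → -30 → -30 mod 360 = 330°
S = 25 + 0.89 × (85 − 25) = 78.4 → 78%
L = 83 + 0.89 × (21 − 83) = 27.82 → 28%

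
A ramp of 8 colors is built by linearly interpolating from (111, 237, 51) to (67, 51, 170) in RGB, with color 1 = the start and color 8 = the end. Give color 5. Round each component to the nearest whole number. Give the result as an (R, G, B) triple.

With 8 swatches and endpoints inclusive, swatch 5 sits at t = (5 − 1)/(8 − 1) = 4/7 ≈ 0.5714.
R = 111 + 0.5714 × (67 − 111) = 85.858 → 86
G = 237 + 0.5714 × (51 − 237) = 130.72 → 131
B = 51 + 0.5714 × (170 − 51) = 118.997 → 119

(86, 131, 119)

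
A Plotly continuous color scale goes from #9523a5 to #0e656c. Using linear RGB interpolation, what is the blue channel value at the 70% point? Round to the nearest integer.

125

B₁ = 165 (from #9523a5), B₂ = 108 (from #0e656c).
B = 165 + 0.7 × (108 − 165) = 125.1 → 125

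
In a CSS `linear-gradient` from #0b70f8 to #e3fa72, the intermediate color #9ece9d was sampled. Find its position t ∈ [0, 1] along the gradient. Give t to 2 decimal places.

0.68

Invert the lerp on the R channel (largest span, 216): t = (158 − 11) / (227 − 11) = 147/216 = 0.68056.
Check on G: (206 − 112)/(250 − 112) = 0.6812 ✓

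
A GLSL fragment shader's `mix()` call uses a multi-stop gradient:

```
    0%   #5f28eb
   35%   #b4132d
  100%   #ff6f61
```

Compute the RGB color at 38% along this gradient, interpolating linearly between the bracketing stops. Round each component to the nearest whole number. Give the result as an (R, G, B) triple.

(183, 23, 47)

38% lies between the 35% and 100% stops, so the local fraction is t = (38 − 35)/(100 − 35) = 3/65 ≈ 0.0462.
#b4132d → (180, 19, 45); #ff6f61 → (255, 111, 97).
R = 180 + 0.0462 × (255 − 180) = 183.465 → 183
G = 19 + 0.0462 × (111 − 19) = 23.25 → 23
B = 45 + 0.0462 × (97 − 45) = 47.402 → 47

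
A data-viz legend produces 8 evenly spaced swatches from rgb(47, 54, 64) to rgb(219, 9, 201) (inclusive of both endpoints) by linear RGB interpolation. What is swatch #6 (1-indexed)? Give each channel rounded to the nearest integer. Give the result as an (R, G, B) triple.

(170, 22, 162)

With 8 swatches and endpoints inclusive, swatch 6 sits at t = (6 − 1)/(8 − 1) = 5/7 ≈ 0.7143.
R = 47 + 0.7143 × (219 − 47) = 169.86 → 170
G = 54 + 0.7143 × (9 − 54) = 21.856 → 22
B = 64 + 0.7143 × (201 − 64) = 161.859 → 162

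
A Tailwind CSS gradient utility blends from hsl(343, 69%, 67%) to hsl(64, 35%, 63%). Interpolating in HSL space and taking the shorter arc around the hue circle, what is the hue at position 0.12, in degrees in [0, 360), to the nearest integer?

353

Hue: 64 − 343 = -279°, but |-279| > 180 so the shorter arc goes the other way: Δh = -279 + 360 = 81°.
H = 343 + 0.12 × (81) = 352.72 → 353°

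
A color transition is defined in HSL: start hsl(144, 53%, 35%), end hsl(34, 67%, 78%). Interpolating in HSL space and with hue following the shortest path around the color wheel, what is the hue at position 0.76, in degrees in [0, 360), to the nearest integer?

60

Hue arc: Δh = 34 − 144 = -110° (|Δh| ≤ 180, already the shorter path).
H = 144 + 0.76 × (-110) = 60.4 → 60°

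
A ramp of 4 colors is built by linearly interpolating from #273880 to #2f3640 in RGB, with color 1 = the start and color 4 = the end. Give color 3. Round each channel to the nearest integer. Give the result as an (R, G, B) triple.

(44, 55, 85)

With 4 swatches and endpoints inclusive, swatch 3 sits at t = (3 − 1)/(4 − 1) = 2/3 ≈ 0.6667.
#273880 → (39, 56, 128); #2f3640 → (47, 54, 64).
R = 39 + 0.6667 × (47 − 39) = 44.334 → 44
G = 56 + 0.6667 × (54 − 56) = 54.667 → 55
B = 128 + 0.6667 × (64 − 128) = 85.331 → 85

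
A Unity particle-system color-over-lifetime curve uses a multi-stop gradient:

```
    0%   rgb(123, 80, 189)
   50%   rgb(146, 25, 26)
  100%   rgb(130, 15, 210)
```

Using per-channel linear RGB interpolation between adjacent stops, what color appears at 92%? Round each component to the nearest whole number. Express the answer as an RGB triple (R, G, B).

(133, 17, 181)

92% lies between the 50% and 100% stops, so the local fraction is t = (92 − 50)/(100 − 50) = 42/50 ≈ 0.84.
R = 146 + 0.84 × (130 − 146) = 132.56 → 133
G = 25 + 0.84 × (15 − 25) = 16.6 → 17
B = 26 + 0.84 × (210 − 26) = 180.56 → 181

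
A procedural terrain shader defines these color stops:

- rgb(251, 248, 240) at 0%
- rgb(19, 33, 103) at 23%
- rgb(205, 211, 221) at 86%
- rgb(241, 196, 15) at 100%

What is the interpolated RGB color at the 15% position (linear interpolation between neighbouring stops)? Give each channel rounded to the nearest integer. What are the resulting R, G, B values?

(100, 108, 151)

15% lies between the 0% and 23% stops, so the local fraction is t = (15 − 0)/(23 − 0) = 15/23 ≈ 0.6522.
R = 251 + 0.6522 × (19 − 251) = 99.69 → 100
G = 248 + 0.6522 × (33 − 248) = 107.777 → 108
B = 240 + 0.6522 × (103 − 240) = 150.649 → 151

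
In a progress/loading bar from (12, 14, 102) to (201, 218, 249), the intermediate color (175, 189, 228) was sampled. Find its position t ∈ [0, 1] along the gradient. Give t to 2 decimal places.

Invert the lerp on the G channel (largest span, 204): t = (189 − 14) / (218 − 14) = 175/204 = 0.85784.
Check on R: (175 − 12)/(201 − 12) = 0.8624 ✓

0.86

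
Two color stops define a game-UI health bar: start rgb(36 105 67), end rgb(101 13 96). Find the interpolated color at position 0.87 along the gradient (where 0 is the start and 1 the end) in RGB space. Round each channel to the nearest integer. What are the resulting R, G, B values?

(93, 25, 92)

R = 36 + 0.87 × (101 − 36) = 36 + 0.87 × 65 = 92.55 → 93
G = 105 + 0.87 × (13 − 105) = 105 + 0.87 × -92 = 24.96 → 25
B = 67 + 0.87 × (96 − 67) = 67 + 0.87 × 29 = 92.23 → 92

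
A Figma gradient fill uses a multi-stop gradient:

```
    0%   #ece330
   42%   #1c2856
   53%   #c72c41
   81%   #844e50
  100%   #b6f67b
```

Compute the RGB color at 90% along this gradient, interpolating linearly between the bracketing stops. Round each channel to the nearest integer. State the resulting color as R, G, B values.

(156, 158, 100)

90% lies between the 81% and 100% stops, so the local fraction is t = (90 − 81)/(100 − 81) = 9/19 ≈ 0.4737.
#844e50 → (132, 78, 80); #b6f67b → (182, 246, 123).
R = 132 + 0.4737 × (182 − 132) = 155.685 → 156
G = 78 + 0.4737 × (246 − 78) = 157.582 → 158
B = 80 + 0.4737 × (123 − 80) = 100.369 → 100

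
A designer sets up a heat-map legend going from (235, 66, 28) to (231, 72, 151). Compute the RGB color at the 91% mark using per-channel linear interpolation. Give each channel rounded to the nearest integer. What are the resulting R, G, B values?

(231, 71, 140)

91% corresponds to t = 0.91.
R = 235 + 0.91 × (231 − 235) = 235 + 0.91 × -4 = 231.36 → 231
G = 66 + 0.91 × (72 − 66) = 66 + 0.91 × 6 = 71.46 → 71
B = 28 + 0.91 × (151 − 28) = 28 + 0.91 × 123 = 139.93 → 140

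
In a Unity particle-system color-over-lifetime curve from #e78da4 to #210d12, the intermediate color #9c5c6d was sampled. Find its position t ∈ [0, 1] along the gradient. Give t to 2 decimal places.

0.38

Invert the lerp on the R channel (largest span, 198): t = (156 − 231) / (33 − 231) = -75/-198 = 0.37879.
Check on G: (92 − 141)/(13 − 141) = 0.3828 ✓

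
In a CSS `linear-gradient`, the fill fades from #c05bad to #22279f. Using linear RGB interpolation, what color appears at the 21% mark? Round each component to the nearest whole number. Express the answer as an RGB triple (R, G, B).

(159, 80, 170)

#c05bad → (192, 91, 173); #22279f → (34, 39, 159).
21% corresponds to t = 0.21.
R = 192 + 0.21 × (34 − 192) = 192 + 0.21 × -158 = 158.82 → 159
G = 91 + 0.21 × (39 − 91) = 91 + 0.21 × -52 = 80.08 → 80
B = 173 + 0.21 × (159 − 173) = 173 + 0.21 × -14 = 170.06 → 170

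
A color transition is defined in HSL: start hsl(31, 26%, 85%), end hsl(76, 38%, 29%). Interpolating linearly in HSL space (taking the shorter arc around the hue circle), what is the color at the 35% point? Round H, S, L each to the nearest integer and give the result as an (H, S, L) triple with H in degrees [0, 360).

(47, 30, 65)

Hue arc: Δh = 76 − 31 = 45° (|Δh| ≤ 180, already the shorter path).
H = 31 + 0.35 × (45) = 46.75 → 47°
S = 26 + 0.35 × (38 − 26) = 30.2 → 30%
L = 85 + 0.35 × (29 − 85) = 65.4 → 65%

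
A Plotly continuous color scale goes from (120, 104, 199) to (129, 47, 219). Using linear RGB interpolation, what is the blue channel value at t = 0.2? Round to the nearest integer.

203

B = 199 + 0.2 × (219 − 199) = 203 → 203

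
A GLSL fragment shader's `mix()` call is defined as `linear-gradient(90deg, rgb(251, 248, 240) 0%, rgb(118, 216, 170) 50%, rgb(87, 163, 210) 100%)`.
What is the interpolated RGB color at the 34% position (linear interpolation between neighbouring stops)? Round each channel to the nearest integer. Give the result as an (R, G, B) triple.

34% lies between the 0% and 50% stops, so the local fraction is t = (34 − 0)/(50 − 0) = 34/50 ≈ 0.68.
R = 251 + 0.68 × (118 − 251) = 160.56 → 161
G = 248 + 0.68 × (216 − 248) = 226.24 → 226
B = 240 + 0.68 × (170 − 240) = 192.4 → 192

(161, 226, 192)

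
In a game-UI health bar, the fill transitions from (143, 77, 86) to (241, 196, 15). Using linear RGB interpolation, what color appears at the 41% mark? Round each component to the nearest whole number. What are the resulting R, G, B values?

41% corresponds to t = 0.41.
R = 143 + 0.41 × (241 − 143) = 143 + 0.41 × 98 = 183.18 → 183
G = 77 + 0.41 × (196 − 77) = 77 + 0.41 × 119 = 125.79 → 126
B = 86 + 0.41 × (15 − 86) = 86 + 0.41 × -71 = 56.89 → 57

(183, 126, 57)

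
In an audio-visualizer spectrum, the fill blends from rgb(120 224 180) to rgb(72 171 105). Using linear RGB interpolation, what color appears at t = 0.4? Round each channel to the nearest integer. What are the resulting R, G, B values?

R = 120 + 0.4 × (72 − 120) = 120 + 0.4 × -48 = 100.8 → 101
G = 224 + 0.4 × (171 − 224) = 224 + 0.4 × -53 = 202.8 → 203
B = 180 + 0.4 × (105 − 180) = 180 + 0.4 × -75 = 150 → 150

(101, 203, 150)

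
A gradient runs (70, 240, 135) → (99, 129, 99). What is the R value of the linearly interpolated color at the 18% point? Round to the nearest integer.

75

R = 70 + 0.18 × (99 − 70) = 75.22 → 75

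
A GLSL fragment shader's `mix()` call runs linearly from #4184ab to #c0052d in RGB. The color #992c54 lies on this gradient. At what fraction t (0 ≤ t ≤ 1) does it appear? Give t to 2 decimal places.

0.69

Invert the lerp on the R channel (largest span, 127): t = (153 − 65) / (192 − 65) = 88/127 = 0.69291.
Check on G: (44 − 132)/(5 − 132) = 0.6929 ✓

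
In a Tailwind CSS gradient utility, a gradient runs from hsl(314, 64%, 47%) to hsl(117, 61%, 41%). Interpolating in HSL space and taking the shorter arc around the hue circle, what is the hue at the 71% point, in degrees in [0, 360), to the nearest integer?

70

Hue: 117 − 314 = -197°, but |-197| > 180 so the shorter arc goes the other way: Δh = -197 + 360 = 163°.
H = 314 + 0.71 × (163) = 429.73 → 430 → 430 mod 360 = 70°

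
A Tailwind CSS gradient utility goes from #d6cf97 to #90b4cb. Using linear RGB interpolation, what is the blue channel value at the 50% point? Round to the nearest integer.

B₁ = 151 (from #d6cf97), B₂ = 203 (from #90b4cb).
B = 151 + 0.5 × (203 − 151) = 177 → 177

177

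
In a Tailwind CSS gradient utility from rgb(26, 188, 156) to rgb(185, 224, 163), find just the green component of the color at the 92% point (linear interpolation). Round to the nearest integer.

221

G = 188 + 0.92 × (224 − 188) = 221.12 → 221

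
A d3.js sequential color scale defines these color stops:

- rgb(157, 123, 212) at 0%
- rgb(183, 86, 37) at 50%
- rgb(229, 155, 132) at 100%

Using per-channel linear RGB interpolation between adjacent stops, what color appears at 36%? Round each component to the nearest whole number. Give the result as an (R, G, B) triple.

(176, 96, 86)

36% lies between the 0% and 50% stops, so the local fraction is t = (36 − 0)/(50 − 0) = 36/50 ≈ 0.72.
R = 157 + 0.72 × (183 − 157) = 175.72 → 176
G = 123 + 0.72 × (86 − 123) = 96.36 → 96
B = 212 + 0.72 × (37 − 212) = 86 → 86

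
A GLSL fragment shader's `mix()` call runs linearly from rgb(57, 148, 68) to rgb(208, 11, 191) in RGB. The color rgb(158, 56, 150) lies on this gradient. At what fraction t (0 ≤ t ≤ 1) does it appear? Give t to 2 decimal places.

0.67

Invert the lerp on the R channel (largest span, 151): t = (158 − 57) / (208 − 57) = 101/151 = 0.66887.
Check on G: (56 − 148)/(11 − 148) = 0.6715 ✓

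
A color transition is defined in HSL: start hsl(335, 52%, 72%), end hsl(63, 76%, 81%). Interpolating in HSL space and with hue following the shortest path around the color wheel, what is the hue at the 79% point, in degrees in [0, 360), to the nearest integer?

45

Hue: 63 − 335 = -272°, but |-272| > 180 so the shorter arc goes the other way: Δh = -272 + 360 = 88°.
H = 335 + 0.79 × (88) = 404.52 → 405 → 405 mod 360 = 45°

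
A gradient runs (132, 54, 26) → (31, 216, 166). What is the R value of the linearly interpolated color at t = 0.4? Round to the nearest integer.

92

R = 132 + 0.4 × (31 − 132) = 91.6 → 92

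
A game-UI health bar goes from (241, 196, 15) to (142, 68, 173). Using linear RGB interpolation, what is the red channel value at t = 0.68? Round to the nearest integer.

174

R = 241 + 0.68 × (142 − 241) = 173.68 → 174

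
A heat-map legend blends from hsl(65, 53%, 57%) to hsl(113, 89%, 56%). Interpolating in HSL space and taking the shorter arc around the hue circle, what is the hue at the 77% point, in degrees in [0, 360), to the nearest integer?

Hue arc: Δh = 113 − 65 = 48° (|Δh| ≤ 180, already the shorter path).
H = 65 + 0.77 × (48) = 101.96 → 102°

102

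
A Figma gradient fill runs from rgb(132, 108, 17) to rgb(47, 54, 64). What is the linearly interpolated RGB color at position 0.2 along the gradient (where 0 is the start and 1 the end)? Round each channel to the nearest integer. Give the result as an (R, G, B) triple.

(115, 97, 26)

R = 132 + 0.2 × (47 − 132) = 132 + 0.2 × -85 = 115 → 115
G = 108 + 0.2 × (54 − 108) = 108 + 0.2 × -54 = 97.2 → 97
B = 17 + 0.2 × (64 − 17) = 17 + 0.2 × 47 = 26.4 → 26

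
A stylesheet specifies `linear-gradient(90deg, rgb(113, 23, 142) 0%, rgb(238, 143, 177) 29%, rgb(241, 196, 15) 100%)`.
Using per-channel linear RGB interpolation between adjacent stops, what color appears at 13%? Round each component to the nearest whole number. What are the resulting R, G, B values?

13% lies between the 0% and 29% stops, so the local fraction is t = (13 − 0)/(29 − 0) = 13/29 ≈ 0.4483.
R = 113 + 0.4483 × (238 − 113) = 169.037 → 169
G = 23 + 0.4483 × (143 − 23) = 76.796 → 77
B = 142 + 0.4483 × (177 − 142) = 157.69 → 158

(169, 77, 158)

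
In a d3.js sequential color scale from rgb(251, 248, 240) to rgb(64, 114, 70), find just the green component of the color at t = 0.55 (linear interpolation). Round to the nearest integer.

174

G = 248 + 0.55 × (114 − 248) = 174.3 → 174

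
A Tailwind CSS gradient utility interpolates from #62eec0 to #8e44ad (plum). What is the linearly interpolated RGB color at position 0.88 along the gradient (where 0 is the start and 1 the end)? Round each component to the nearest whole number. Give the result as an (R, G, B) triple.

(137, 88, 175)

#62eec0 → (98, 238, 192); #8e44ad → (142, 68, 173).
R = 98 + 0.88 × (142 − 98) = 98 + 0.88 × 44 = 136.72 → 137
G = 238 + 0.88 × (68 − 238) = 238 + 0.88 × -170 = 88.4 → 88
B = 192 + 0.88 × (173 − 192) = 192 + 0.88 × -19 = 175.28 → 175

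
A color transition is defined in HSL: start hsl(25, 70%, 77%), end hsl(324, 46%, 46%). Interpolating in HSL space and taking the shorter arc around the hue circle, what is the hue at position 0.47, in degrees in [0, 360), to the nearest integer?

356

Hue: 324 − 25 = 299°, but |299| > 180 so the shorter arc goes the other way: Δh = 299 − 360 = -61°.
H = 25 + 0.47 × (-61) = -3.67 → -4 → -4 mod 360 = 356°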